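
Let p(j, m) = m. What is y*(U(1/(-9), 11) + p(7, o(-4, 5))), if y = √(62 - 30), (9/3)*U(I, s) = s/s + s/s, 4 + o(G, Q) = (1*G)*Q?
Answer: -280*√2/3 ≈ -131.99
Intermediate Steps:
o(G, Q) = -4 + G*Q (o(G, Q) = -4 + (1*G)*Q = -4 + G*Q)
U(I, s) = ⅔ (U(I, s) = (s/s + s/s)/3 = (1 + 1)/3 = (⅓)*2 = ⅔)
y = 4*√2 (y = √32 = 4*√2 ≈ 5.6569)
y*(U(1/(-9), 11) + p(7, o(-4, 5))) = (4*√2)*(⅔ + (-4 - 4*5)) = (4*√2)*(⅔ + (-4 - 20)) = (4*√2)*(⅔ - 24) = (4*√2)*(-70/3) = -280*√2/3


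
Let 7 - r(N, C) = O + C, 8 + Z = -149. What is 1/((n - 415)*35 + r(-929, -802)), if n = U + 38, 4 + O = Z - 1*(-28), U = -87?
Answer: -1/15298 ≈ -6.5368e-5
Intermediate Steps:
Z = -157 (Z = -8 - 149 = -157)
O = -133 (O = -4 + (-157 - 1*(-28)) = -4 + (-157 + 28) = -4 - 129 = -133)
r(N, C) = 140 - C (r(N, C) = 7 - (-133 + C) = 7 + (133 - C) = 140 - C)
n = -49 (n = -87 + 38 = -49)
1/((n - 415)*35 + r(-929, -802)) = 1/((-49 - 415)*35 + (140 - 1*(-802))) = 1/(-464*35 + (140 + 802)) = 1/(-16240 + 942) = 1/(-15298) = -1/15298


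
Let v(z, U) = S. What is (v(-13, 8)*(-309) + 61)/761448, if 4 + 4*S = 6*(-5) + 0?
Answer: 5375/1522896 ≈ 0.0035295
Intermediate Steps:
S = -17/2 (S = -1 + (6*(-5) + 0)/4 = -1 + (-30 + 0)/4 = -1 + (¼)*(-30) = -1 - 15/2 = -17/2 ≈ -8.5000)
v(z, U) = -17/2
(v(-13, 8)*(-309) + 61)/761448 = (-17/2*(-309) + 61)/761448 = (5253/2 + 61)*(1/761448) = (5375/2)*(1/761448) = 5375/1522896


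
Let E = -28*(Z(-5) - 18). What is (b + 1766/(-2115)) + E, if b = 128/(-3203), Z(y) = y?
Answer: 4356750962/6774345 ≈ 643.13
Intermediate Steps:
b = -128/3203 (b = 128*(-1/3203) = -128/3203 ≈ -0.039963)
E = 644 (E = -28*(-5 - 18) = -28*(-23) = 644)
(b + 1766/(-2115)) + E = (-128/3203 + 1766/(-2115)) + 644 = (-128/3203 + 1766*(-1/2115)) + 644 = (-128/3203 - 1766/2115) + 644 = -5927218/6774345 + 644 = 4356750962/6774345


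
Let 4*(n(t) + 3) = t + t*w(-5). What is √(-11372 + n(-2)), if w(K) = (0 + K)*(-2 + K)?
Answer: I*√11393 ≈ 106.74*I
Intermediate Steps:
w(K) = K*(-2 + K)
n(t) = -3 + 9*t (n(t) = -3 + (t + t*(-5*(-2 - 5)))/4 = -3 + (t + t*(-5*(-7)))/4 = -3 + (t + t*35)/4 = -3 + (t + 35*t)/4 = -3 + (36*t)/4 = -3 + 9*t)
√(-11372 + n(-2)) = √(-11372 + (-3 + 9*(-2))) = √(-11372 + (-3 - 18)) = √(-11372 - 21) = √(-11393) = I*√11393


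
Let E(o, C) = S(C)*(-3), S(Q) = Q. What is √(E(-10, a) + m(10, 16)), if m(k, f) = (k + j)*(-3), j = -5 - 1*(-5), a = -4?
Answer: 3*I*√2 ≈ 4.2426*I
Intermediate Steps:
j = 0 (j = -5 + 5 = 0)
E(o, C) = -3*C (E(o, C) = C*(-3) = -3*C)
m(k, f) = -3*k (m(k, f) = (k + 0)*(-3) = k*(-3) = -3*k)
√(E(-10, a) + m(10, 16)) = √(-3*(-4) - 3*10) = √(12 - 30) = √(-18) = 3*I*√2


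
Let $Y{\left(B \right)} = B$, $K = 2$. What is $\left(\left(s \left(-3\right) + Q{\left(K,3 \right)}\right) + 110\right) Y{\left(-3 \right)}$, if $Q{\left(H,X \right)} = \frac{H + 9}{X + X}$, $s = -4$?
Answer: $- \frac{743}{2} \approx -371.5$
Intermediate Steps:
$Q{\left(H,X \right)} = \frac{9 + H}{2 X}$
$\left(\left(s \left(-3\right) + Q{\left(K,3 \right)}\right) + 110\right) Y{\left(-3 \right)} = \left(\left(\left(-4\right) \left(-3\right) + \frac{9 + 2}{2 \cdot 3}\right) + 110\right) \left(-3\right) = \left(\left(12 + \frac{1}{2} \cdot \frac{1}{3} \cdot 11\right) + 110\right) \left(-3\right) = \left(\left(12 + \frac{11}{6}\right) + 110\right) \left(-3\right) = \left(\frac{83}{6} + 110\right) \left(-3\right) = \frac{743}{6} \left(-3\right) = - \frac{743}{2}$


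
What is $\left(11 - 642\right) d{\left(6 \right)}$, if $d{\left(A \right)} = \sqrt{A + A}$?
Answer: $- 1262 \sqrt{3} \approx -2185.8$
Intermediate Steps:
$d{\left(A \right)} = \sqrt{2} \sqrt{A}$ ($d{\left(A \right)} = \sqrt{2 A} = \sqrt{2} \sqrt{A}$)
$\left(11 - 642\right) d{\left(6 \right)} = \left(11 - 642\right) \sqrt{2} \sqrt{6} = - 631 \cdot 2 \sqrt{3} = - 1262 \sqrt{3}$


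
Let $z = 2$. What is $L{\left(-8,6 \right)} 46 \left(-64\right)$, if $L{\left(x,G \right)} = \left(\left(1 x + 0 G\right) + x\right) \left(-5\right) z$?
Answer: $-471040$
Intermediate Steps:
$L{\left(x,G \right)} = - 20 x$ ($L{\left(x,G \right)} = \left(\left(1 x + 0 G\right) + x\right) \left(-5\right) 2 = \left(\left(x + 0\right) + x\right) \left(-5\right) 2 = \left(x + x\right) \left(-5\right) 2 = 2 x \left(-5\right) 2 = - 10 x 2 = - 20 x$)
$L{\left(-8,6 \right)} 46 \left(-64\right) = \left(-20\right) \left(-8\right) 46 \left(-64\right) = 160 \cdot 46 \left(-64\right) = 7360 \left(-64\right) = -471040$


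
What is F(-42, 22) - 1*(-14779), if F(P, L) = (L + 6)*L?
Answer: 15395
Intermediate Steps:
F(P, L) = L*(6 + L) (F(P, L) = (6 + L)*L = L*(6 + L))
F(-42, 22) - 1*(-14779) = 22*(6 + 22) - 1*(-14779) = 22*28 + 14779 = 616 + 14779 = 15395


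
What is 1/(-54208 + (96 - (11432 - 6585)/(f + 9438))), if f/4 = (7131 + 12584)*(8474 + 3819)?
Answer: -969435418/52458089343663 ≈ -1.8480e-5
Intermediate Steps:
f = 969425980 (f = 4*((7131 + 12584)*(8474 + 3819)) = 4*(19715*12293) = 4*242356495 = 969425980)
1/(-54208 + (96 - (11432 - 6585)/(f + 9438))) = 1/(-54208 + (96 - (11432 - 6585)/(969425980 + 9438))) = 1/(-54208 + (96 - 4847/969435418)) = 1/(-54208 + 93065795281/969435418) = 1/(-52458089343663/969435418) = -969435418/52458089343663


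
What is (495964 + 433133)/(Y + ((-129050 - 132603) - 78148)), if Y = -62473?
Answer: -929097/402274 ≈ -2.3096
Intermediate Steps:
(495964 + 433133)/(Y + ((-129050 - 132603) - 78148)) = (495964 + 433133)/(-62473 + ((-129050 - 132603) - 78148)) = 929097/(-62473 + (-261653 - 78148)) = 929097/(-62473 - 339801) = 929097/(-402274) = 929097*(-1/402274) = -929097/402274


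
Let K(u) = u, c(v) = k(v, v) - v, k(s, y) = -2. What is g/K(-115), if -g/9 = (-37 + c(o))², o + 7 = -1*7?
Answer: 1125/23 ≈ 48.913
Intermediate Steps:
o = -14 (o = -7 - 1*7 = -7 - 7 = -14)
c(v) = -2 - v
g = -5625 (g = -9*(-37 + (-2 - 1*(-14)))² = -9*(-37 + (-2 + 14))² = -9*(-37 + 12)² = -9*(-25)² = -9*625 = -5625)
g/K(-115) = -5625/(-115) = -5625*(-1/115) = 1125/23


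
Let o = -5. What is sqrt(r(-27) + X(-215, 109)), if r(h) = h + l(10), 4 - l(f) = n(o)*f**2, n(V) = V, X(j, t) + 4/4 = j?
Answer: 3*sqrt(29) ≈ 16.155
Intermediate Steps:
X(j, t) = -1 + j
l(f) = 4 + 5*f**2 (l(f) = 4 - (-5)*f**2 = 4 + 5*f**2)
r(h) = 504 + h (r(h) = h + (4 + 5*10**2) = h + (4 + 5*100) = h + (4 + 500) = h + 504 = 504 + h)
sqrt(r(-27) + X(-215, 109)) = sqrt((504 - 27) + (-1 - 215)) = sqrt(477 - 216) = sqrt(261) = 3*sqrt(29)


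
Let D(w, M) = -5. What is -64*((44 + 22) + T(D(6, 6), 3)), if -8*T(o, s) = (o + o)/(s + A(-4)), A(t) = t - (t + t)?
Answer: -29648/7 ≈ -4235.4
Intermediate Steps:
A(t) = -t (A(t) = t - 2*t = -t)
T(o, s) = -o/(4*(4 + s)) (T(o, s) = -(o + o)/(8*(s - 1*(-4))) = -2*o/(8*(s + 4)) = -2*o/(8*(4 + s)) = -o/(4*(4 + s)))
-64*((44 + 22) + T(D(6, 6), 3)) = -64*((44 + 22) - 1*(-5)/(16 + 4*3)) = -64*(66 - 1*(-5)/(16 + 12)) = -64*(66 - 1*(-5)/28) = -64*(66 - 1*(-5)*1/28) = -64*(66 + 5/28) = -64*1853/28 = -29648/7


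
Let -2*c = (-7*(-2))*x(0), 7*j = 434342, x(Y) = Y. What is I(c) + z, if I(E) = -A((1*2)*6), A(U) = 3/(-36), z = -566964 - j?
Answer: -52837073/84 ≈ -6.2901e+5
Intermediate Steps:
j = 434342/7 (j = (⅐)*434342 = 434342/7 ≈ 62049.)
c = 0 (c = -(-7*(-2))*0/2 = -7*0 = -½*0 = 0)
z = -4403090/7 (z = -566964 - 1*434342/7 = -566964 - 434342/7 = -4403090/7 ≈ -6.2901e+5)
A(U) = -1/12 (A(U) = 3*(-1/36) = -1/12)
I(E) = 1/12 (I(E) = -1*(-1/12) = 1/12)
I(c) + z = 1/12 - 4403090/7 = -52837073/84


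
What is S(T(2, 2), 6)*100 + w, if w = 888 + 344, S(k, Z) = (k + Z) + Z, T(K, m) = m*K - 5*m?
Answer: 1832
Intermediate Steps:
T(K, m) = -5*m + K*m (T(K, m) = K*m - 5*m = -5*m + K*m)
S(k, Z) = k + 2*Z (S(k, Z) = (Z + k) + Z = k + 2*Z)
w = 1232
S(T(2, 2), 6)*100 + w = (2*(-5 + 2) + 2*6)*100 + 1232 = (2*(-3) + 12)*100 + 1232 = (-6 + 12)*100 + 1232 = 6*100 + 1232 = 600 + 1232 = 1832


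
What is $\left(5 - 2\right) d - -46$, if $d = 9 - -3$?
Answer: $82$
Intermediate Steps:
$d = 12$ ($d = 9 + 3 = 12$)
$\left(5 - 2\right) d - -46 = \left(5 - 2\right) 12 - -46 = 3 \cdot 12 + 46 = 36 + 46 = 82$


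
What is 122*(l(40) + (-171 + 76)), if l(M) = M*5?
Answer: 12810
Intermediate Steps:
l(M) = 5*M
122*(l(40) + (-171 + 76)) = 122*(5*40 + (-171 + 76)) = 122*(200 - 95) = 122*105 = 12810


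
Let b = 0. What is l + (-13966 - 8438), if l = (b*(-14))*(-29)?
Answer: -22404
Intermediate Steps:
l = 0 (l = (0*(-14))*(-29) = 0*(-29) = 0)
l + (-13966 - 8438) = 0 + (-13966 - 8438) = 0 - 22404 = -22404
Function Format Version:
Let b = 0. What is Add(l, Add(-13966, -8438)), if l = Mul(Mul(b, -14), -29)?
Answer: -22404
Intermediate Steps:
l = 0 (l = Mul(Mul(0, -14), -29) = Mul(0, -29) = 0)
Add(l, Add(-13966, -8438)) = Add(0, Add(-13966, -8438)) = Add(0, -22404) = -22404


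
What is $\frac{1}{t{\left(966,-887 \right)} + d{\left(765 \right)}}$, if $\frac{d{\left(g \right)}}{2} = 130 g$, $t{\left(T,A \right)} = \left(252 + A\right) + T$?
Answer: $\frac{1}{199231} \approx 5.0193 \cdot 10^{-6}$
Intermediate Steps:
$t{\left(T,A \right)} = 252 + A + T$
$d{\left(g \right)} = 260 g$ ($d{\left(g \right)} = 2 \cdot 130 g = 260 g$)
$\frac{1}{t{\left(966,-887 \right)} + d{\left(765 \right)}} = \frac{1}{\left(252 - 887 + 966\right) + 260 \cdot 765} = \frac{1}{331 + 198900} = \frac{1}{199231}$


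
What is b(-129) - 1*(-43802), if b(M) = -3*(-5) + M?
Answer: 43688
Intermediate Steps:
b(M) = 15 + M
b(-129) - 1*(-43802) = (15 - 129) - 1*(-43802) = -114 + 43802 = 43688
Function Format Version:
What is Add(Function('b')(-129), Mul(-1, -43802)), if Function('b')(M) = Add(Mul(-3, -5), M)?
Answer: 43688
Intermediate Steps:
Function('b')(M) = Add(15, M)
Add(Function('b')(-129), Mul(-1, -43802)) = Add(Add(15, -129), Mul(-1, -43802)) = Add(-114, 43802) = 43688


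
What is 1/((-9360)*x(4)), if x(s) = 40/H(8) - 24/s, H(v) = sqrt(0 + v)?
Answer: -1/255840 - sqrt(2)/153504 ≈ -1.3122e-5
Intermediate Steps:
H(v) = sqrt(v)
x(s) = -24/s + 10*sqrt(2) (x(s) = 40/(sqrt(8)) - 24/s = 40/((2*sqrt(2))) - 24/s = 40*(sqrt(2)/4) - 24/s = 10*sqrt(2) - 24/s = -24/s + 10*sqrt(2))
1/((-9360)*x(4)) = 1/((-9360)*(-24/4 + 10*sqrt(2))) = -1/(9360*(-24*1/4 + 10*sqrt(2))) = -1/(9360*(-6 + 10*sqrt(2)))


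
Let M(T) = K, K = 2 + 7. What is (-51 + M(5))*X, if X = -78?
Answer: 3276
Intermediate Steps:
K = 9
M(T) = 9
(-51 + M(5))*X = (-51 + 9)*(-78) = -42*(-78) = 3276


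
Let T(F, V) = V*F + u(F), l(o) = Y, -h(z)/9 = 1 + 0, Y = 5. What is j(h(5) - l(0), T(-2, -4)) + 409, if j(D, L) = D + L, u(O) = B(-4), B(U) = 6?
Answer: 409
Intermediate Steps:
u(O) = 6
h(z) = -9 (h(z) = -9*(1 + 0) = -9*1 = -9)
l(o) = 5
T(F, V) = 6 + F*V (T(F, V) = V*F + 6 = F*V + 6 = 6 + F*V)
j(h(5) - l(0), T(-2, -4)) + 409 = ((-9 - 1*5) + (6 - 2*(-4))) + 409 = ((-9 - 5) + (6 + 8)) + 409 = (-14 + 14) + 409 = 0 + 409 = 409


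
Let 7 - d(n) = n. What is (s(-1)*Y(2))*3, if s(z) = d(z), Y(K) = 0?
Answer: 0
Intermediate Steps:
d(n) = 7 - n
s(z) = 7 - z
(s(-1)*Y(2))*3 = ((7 - 1*(-1))*0)*3 = ((7 + 1)*0)*3 = (8*0)*3 = 0*3 = 0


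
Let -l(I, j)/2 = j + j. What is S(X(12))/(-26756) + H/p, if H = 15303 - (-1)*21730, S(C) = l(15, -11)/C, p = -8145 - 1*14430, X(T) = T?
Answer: -990937723/604016700 ≈ -1.6406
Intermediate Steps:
l(I, j) = -4*j (l(I, j) = -2*(j + j) = -4*j)
p = -22575 (p = -8145 - 14430 = -22575)
S(C) = 44/C (S(C) = (-4*(-11))/C = 44/C)
H = 37033 (H = 15303 - 1*(-21730) = 15303 + 21730 = 37033)
S(X(12))/(-26756) + H/p = (44/12)/(-26756) + 37033/(-22575) = (44*(1/12))*(-1/26756) + 37033*(-1/22575) = (11/3)*(-1/26756) - 37033/22575 = -11/80268 - 37033/22575 = -990937723/604016700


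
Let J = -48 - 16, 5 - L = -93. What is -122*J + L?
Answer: 7906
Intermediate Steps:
L = 98 (L = 5 - 1*(-93) = 5 + 93 = 98)
J = -64
-122*J + L = -122*(-64) + 98 = 7808 + 98 = 7906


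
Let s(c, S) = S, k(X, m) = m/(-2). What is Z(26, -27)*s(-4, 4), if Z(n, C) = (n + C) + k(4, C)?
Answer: 50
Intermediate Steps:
k(X, m) = -m/2 (k(X, m) = m*(-½) = -m/2)
Z(n, C) = n + C/2 (Z(n, C) = (n + C) - C/2 = (C + n) - C/2 = n + C/2)
Z(26, -27)*s(-4, 4) = (26 + (½)*(-27))*4 = (26 - 27/2)*4 = (25/2)*4 = 50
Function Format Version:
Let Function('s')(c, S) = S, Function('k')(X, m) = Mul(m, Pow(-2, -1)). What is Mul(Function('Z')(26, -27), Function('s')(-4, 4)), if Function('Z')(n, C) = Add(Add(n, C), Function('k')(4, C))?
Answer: 50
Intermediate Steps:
Function('k')(X, m) = Mul(Rational(-1, 2), m) (Function('k')(X, m) = Mul(m, Rational(-1, 2)) = Mul(Rational(-1, 2), m))
Function('Z')(n, C) = Add(n, Mul(Rational(1, 2), C)) (Function('Z')(n, C) = Add(Add(n, C), Mul(Rational(-1, 2), C)) = Add(Add(C, n), Mul(Rational(-1, 2), C)) = Add(n, Mul(Rational(1, 2), C)))
Mul(Function('Z')(26, -27), Function('s')(-4, 4)) = Mul(Add(26, Mul(Rational(1, 2), -27)), 4) = Mul(Add(26, Rational(-27, 2)), 4) = Mul(Rational(25, 2), 4) = 50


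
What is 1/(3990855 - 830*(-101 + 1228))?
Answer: 1/3055445 ≈ 3.2728e-7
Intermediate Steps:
1/(3990855 - 830*(-101 + 1228)) = 1/(3990855 - 830*1127) = 1/(3990855 - 935410) = 1/3055445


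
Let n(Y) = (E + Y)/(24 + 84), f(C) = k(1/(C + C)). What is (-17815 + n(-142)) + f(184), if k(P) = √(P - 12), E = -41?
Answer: -641401/36 + I*√101545/92 ≈ -17817.0 + 3.4637*I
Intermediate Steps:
k(P) = √(-12 + P)
f(C) = √(-12 + 1/(2*C)) (f(C) = √(-12 + 1/(C + C)) = √(-12 + 1/(2*C)))
n(Y) = -41/108 + Y/108 (n(Y) = (-41 + Y)/(24 + 84) = (-41 + Y)/108 = (-41 + Y)*(1/108) = -41/108 + Y/108)
(-17815 + n(-142)) + f(184) = (-17815 + (-41/108 + (1/108)*(-142))) + √(-48 + 2/184)/2 = (-17815 + (-41/108 - 71/54)) + √(-48 + 2*(1/184))/2 = (-17815 - 61/36) + √(-48 + 1/92)/2 = -641401/36 + √(-4415/92)/2 = -641401/36 + (I*√101545/46)/2 = -641401/36 + I*√101545/92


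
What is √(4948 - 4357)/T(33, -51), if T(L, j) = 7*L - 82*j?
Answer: √591/4413 ≈ 0.0055088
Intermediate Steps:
T(L, j) = -82*j + 7*L
√(4948 - 4357)/T(33, -51) = √(4948 - 4357)/(-82*(-51) + 7*33) = √591/(4182 + 231) = √591/4413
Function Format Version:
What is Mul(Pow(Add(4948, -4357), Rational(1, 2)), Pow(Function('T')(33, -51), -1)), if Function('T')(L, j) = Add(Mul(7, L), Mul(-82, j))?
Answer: Mul(Rational(1, 4413), Pow(591, Rational(1, 2))) ≈ 0.0055088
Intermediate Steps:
Function('T')(L, j) = Add(Mul(-82, j), Mul(7, L))
Mul(Pow(Add(4948, -4357), Rational(1, 2)), Pow(Function('T')(33, -51), -1)) = Mul(Pow(Add(4948, -4357), Rational(1, 2)), Pow(Add(Mul(-82, -51), Mul(7, 33)), -1)) = Mul(Pow(591, Rational(1, 2)), Pow(Add(4182, 231), -1)) = Mul(Pow(591, Rational(1, 2)), Pow(4413, -1)) = Mul(Pow(591, Rational(1, 2)), Rational(1, 4413)) = Mul(Rational(1, 4413), Pow(591, Rational(1, 2)))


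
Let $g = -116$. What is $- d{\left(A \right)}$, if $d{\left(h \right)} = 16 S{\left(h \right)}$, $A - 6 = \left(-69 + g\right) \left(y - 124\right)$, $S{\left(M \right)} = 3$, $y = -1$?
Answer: $-48$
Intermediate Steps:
$A = 23131$ ($A = 6 + \left(-69 - 116\right) \left(-1 - 124\right) = 6 - -23125 = 6 + 23125 = 23131$)
$d{\left(h \right)} = 48$ ($d{\left(h \right)} = 16 \cdot 3 = 48$)
$- d{\left(A \right)} = \left(-1\right) 48 = -48$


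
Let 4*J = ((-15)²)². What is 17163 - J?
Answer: 18027/4 ≈ 4506.8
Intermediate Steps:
J = 50625/4 (J = ((-15)²)²/4 = (¼)*225² = (¼)*50625 = 50625/4 ≈ 12656.)
17163 - J = 17163 - 1*50625/4 = 17163 - 50625/4 = 18027/4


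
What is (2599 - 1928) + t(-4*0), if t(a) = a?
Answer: 671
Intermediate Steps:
(2599 - 1928) + t(-4*0) = (2599 - 1928) - 4*0 = 671 + 0 = 671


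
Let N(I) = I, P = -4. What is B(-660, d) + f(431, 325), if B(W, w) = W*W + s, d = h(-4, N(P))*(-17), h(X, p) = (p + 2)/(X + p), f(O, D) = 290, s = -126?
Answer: 435764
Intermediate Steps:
h(X, p) = (2 + p)/(X + p)
d = -17/4 (d = ((2 - 4)/(-4 - 4))*(-17) = (-2/(-8))*(-17) = -⅛*(-2)*(-17) = (¼)*(-17) = -17/4 ≈ -4.2500)
B(W, w) = -126 + W² (B(W, w) = W*W - 126 = W² - 126 = -126 + W²)
B(-660, d) + f(431, 325) = (-126 + (-660)²) + 290 = (-126 + 435600) + 290 = 435474 + 290 = 435764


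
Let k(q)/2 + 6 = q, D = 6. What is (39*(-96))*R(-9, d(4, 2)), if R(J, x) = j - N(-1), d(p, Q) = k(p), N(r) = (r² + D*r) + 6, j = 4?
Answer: -11232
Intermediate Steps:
k(q) = -12 + 2*q
N(r) = 6 + r² + 6*r (N(r) = (r² + 6*r) + 6 = 6 + r² + 6*r)
d(p, Q) = -12 + 2*p
R(J, x) = 3 (R(J, x) = 4 - (6 + (-1)² + 6*(-1)) = 4 - (6 + 1 - 6) = 4 - 1*1 = 4 - 1 = 3)
(39*(-96))*R(-9, d(4, 2)) = (39*(-96))*3 = -3744*3 = -11232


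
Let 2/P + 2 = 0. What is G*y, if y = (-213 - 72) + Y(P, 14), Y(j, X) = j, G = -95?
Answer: 27170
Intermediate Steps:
P = -1 (P = 2/(-2 + 0) = 2/(-2) = 2*(-½) = -1)
y = -286 (y = (-213 - 72) - 1 = -285 - 1 = -286)
G*y = -95*(-286) = 27170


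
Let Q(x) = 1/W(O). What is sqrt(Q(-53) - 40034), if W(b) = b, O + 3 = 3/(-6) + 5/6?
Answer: 5*I*sqrt(25622)/4 ≈ 200.09*I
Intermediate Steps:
O = -8/3 (O = -3 + (3/(-6) + 5/6) = -3 + (3*(-1/6) + 5*(1/6)) = -3 + (-1/2 + 5/6) = -3 + 1/3 = -8/3 ≈ -2.6667)
Q(x) = -3/8 (Q(x) = 1/(-8/3) = -3/8)
sqrt(Q(-53) - 40034) = sqrt(-3/8 - 40034) = sqrt(-320275/8) = 5*I*sqrt(25622)/4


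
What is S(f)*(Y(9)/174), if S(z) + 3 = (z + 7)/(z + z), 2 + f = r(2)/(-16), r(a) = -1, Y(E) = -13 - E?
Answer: 979/1798 ≈ 0.54449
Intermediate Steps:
f = -31/16 (f = -2 - 1/(-16) = -2 - 1*(-1/16) = -2 + 1/16 = -31/16 ≈ -1.9375)
S(z) = -3 + (7 + z)/(2*z) (S(z) = -3 + (z + 7)/(z + z) = -3 + (7 + z)/((2*z)) = -3 + (7 + z)*(1/(2*z)) = -3 + (7 + z)/(2*z))
S(f)*(Y(9)/174) = ((7 - 5*(-31/16))/(2*(-31/16)))*((-13 - 1*9)/174) = ((½)*(-16/31)*(7 + 155/16))*((-13 - 9)*(1/174)) = ((½)*(-16/31)*(267/16))*(-22*1/174) = -267/62*(-11/87) = 979/1798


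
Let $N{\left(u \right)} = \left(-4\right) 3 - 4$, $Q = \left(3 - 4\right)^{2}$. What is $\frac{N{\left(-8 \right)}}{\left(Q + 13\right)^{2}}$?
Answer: $- \frac{4}{49} \approx -0.081633$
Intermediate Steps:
$Q = 1$ ($Q = \left(-1\right)^{2} = 1$)
$N{\left(u \right)} = -16$ ($N{\left(u \right)} = -12 - 4 = -16$)
$\frac{N{\left(-8 \right)}}{\left(Q + 13\right)^{2}} = - \frac{16}{\left(1 + 13\right)^{2}} = - \frac{16}{14^{2}} = - \frac{16}{196} = \left(-16\right) \frac{1}{196} = - \frac{4}{49}$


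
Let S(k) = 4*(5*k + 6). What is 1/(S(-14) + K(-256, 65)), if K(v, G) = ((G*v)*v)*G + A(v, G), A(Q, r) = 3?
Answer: 1/276889347 ≈ 3.6116e-9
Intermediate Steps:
K(v, G) = 3 + G²*v² (K(v, G) = ((G*v)*v)*G + 3 = (G*v²)*G + 3 = G²*v² + 3 = 3 + G²*v²)
S(k) = 24 + 20*k (S(k) = 4*(6 + 5*k) = 24 + 20*k)
1/(S(-14) + K(-256, 65)) = 1/((24 + 20*(-14)) + (3 + 65²*(-256)²)) = 1/((24 - 280) + (3 + 4225*65536)) = 1/(-256 + (3 + 276889600)) = 1/(-256 + 276889603) = 1/276889347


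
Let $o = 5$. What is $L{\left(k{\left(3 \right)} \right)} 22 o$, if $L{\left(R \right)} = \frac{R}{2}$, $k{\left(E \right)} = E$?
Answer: $165$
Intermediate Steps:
$L{\left(R \right)} = \frac{R}{2}$
$L{\left(k{\left(3 \right)} \right)} 22 o = \frac{1}{2} \cdot 3 \cdot 22 \cdot 5 = \frac{3}{2} \cdot 22 \cdot 5 = 33 \cdot 5 = 165$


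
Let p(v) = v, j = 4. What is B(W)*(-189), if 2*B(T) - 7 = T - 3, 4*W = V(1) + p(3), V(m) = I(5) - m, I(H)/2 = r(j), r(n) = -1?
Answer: -378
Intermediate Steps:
I(H) = -2 (I(H) = 2*(-1) = -2)
V(m) = -2 - m
W = 0 (W = ((-2 - 1*1) + 3)/4 = ((-2 - 1) + 3)/4 = (-3 + 3)/4 = (¼)*0 = 0)
B(T) = 2 + T/2 (B(T) = 7/2 + (T - 3)/2 = 7/2 + (-3 + T)/2 = 7/2 + (-3/2 + T/2) = 2 + T/2)
B(W)*(-189) = (2 + (½)*0)*(-189) = (2 + 0)*(-189) = 2*(-189) = -378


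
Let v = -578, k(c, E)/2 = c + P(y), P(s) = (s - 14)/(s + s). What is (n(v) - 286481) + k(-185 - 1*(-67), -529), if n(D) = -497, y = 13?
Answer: -3733783/13 ≈ -2.8721e+5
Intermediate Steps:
P(s) = (-14 + s)/(2*s) (P(s) = (-14 + s)/((2*s)) = (-14 + s)*(1/(2*s)) = (-14 + s)/(2*s))
k(c, E) = -1/13 + 2*c (k(c, E) = 2*(c + (½)*(-14 + 13)/13) = 2*(c + (½)*(1/13)*(-1)) = 2*(c - 1/26) = 2*(-1/26 + c) = -1/13 + 2*c)
(n(v) - 286481) + k(-185 - 1*(-67), -529) = (-497 - 286481) + (-1/13 + 2*(-185 - 1*(-67))) = -286978 + (-1/13 + 2*(-185 + 67)) = -286978 + (-1/13 + 2*(-118)) = -286978 + (-1/13 - 236) = -286978 - 3069/13 = -3733783/13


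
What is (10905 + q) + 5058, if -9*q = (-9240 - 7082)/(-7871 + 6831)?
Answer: 74698679/4680 ≈ 15961.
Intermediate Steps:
q = -8161/4680 (q = -(-9240 - 7082)/(9*(-7871 + 6831)) = -(-16322)/(9*(-1040)) = -(-16322)*(-1)/(9*1040) = -⅑*8161/520 = -8161/4680 ≈ -1.7438)
(10905 + q) + 5058 = (10905 - 8161/4680) + 5058 = 51027239/4680 + 5058 = 74698679/4680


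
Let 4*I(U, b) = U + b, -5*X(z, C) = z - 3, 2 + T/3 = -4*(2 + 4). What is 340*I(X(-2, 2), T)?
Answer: -6545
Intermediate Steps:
T = -78 (T = -6 + 3*(-4*(2 + 4)) = -6 + 3*(-4*6) = -6 + 3*(-24) = -6 - 72 = -78)
X(z, C) = 3/5 - z/5 (X(z, C) = -(z - 3)/5 = -(-3 + z)/5 = 3/5 - z/5)
I(U, b) = U/4 + b/4 (I(U, b) = (U + b)/4 = U/4 + b/4)
340*I(X(-2, 2), T) = 340*((3/5 - 1/5*(-2))/4 + (1/4)*(-78)) = 340*((3/5 + 2/5)/4 - 39/2) = 340*((1/4)*1 - 39/2) = 340*(1/4 - 39/2) = 340*(-77/4) = -6545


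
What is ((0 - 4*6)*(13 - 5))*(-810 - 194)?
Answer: 192768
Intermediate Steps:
((0 - 4*6)*(13 - 5))*(-810 - 194) = ((0 - 1*24)*8)*(-1004) = ((0 - 24)*8)*(-1004) = -24*8*(-1004) = -192*(-1004) = 192768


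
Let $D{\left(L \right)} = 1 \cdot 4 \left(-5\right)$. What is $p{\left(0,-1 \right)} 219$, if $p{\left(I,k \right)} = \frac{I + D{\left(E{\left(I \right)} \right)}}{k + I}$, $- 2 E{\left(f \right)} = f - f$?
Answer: $4380$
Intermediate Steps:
$E{\left(f \right)} = 0$ ($E{\left(f \right)} = - \frac{f - f}{2} = \left(- \frac{1}{2}\right) 0 = 0$)
$D{\left(L \right)} = -20$ ($D{\left(L \right)} = 4 \left(-5\right) = -20$)
$p{\left(I,k \right)} = \frac{-20 + I}{I + k}$ ($p{\left(I,k \right)} = \frac{I - 20}{k + I} = \frac{-20 + I}{I + k}$)
$p{\left(0,-1 \right)} 219 = \frac{-20 + 0}{0 - 1} \cdot 219 = \frac{1}{-1} \left(-20\right) 219 = \left(-1\right) \left(-20\right) 219 = 20 \cdot 219 = 4380$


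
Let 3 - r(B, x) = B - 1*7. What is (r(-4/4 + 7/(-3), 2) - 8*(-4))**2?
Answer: 18496/9 ≈ 2055.1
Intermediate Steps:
r(B, x) = 10 - B (r(B, x) = 3 - (B - 1*7) = 3 - (B - 7) = 3 - (-7 + B) = 3 + (7 - B) = 10 - B)
(r(-4/4 + 7/(-3), 2) - 8*(-4))**2 = ((10 - (-4/4 + 7/(-3))) - 8*(-4))**2 = ((10 - (-4*1/4 + 7*(-1/3))) + 32)**2 = ((10 - (-1 - 7/3)) + 32)**2 = ((10 - 1*(-10/3)) + 32)**2 = ((10 + 10/3) + 32)**2 = (40/3 + 32)**2 = (136/3)**2 = 18496/9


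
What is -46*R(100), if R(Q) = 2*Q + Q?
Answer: -13800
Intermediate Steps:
R(Q) = 3*Q
-46*R(100) = -138*100 = -46*300 = -13800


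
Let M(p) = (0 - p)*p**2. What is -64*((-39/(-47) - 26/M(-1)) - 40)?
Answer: 196032/47 ≈ 4170.9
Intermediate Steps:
M(p) = -p**3 (M(p) = (-p)*p**2 = -p**3)
-64*((-39/(-47) - 26/M(-1)) - 40) = -64*((-39/(-47) - 26/((-1*(-1)**3))) - 40) = -64*((-39*(-1/47) - 26/((-1*(-1)))) - 40) = -64*((39/47 - 26/1) - 40) = -64*((39/47 - 26*1) - 40) = -64*((39/47 - 26) - 40) = -64*(-1183/47 - 40) = -64*(-3063/47) = 196032/47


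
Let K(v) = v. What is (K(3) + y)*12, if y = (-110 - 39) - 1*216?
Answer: -4344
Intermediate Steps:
y = -365 (y = -149 - 216 = -365)
(K(3) + y)*12 = (3 - 365)*12 = -362*12 = -4344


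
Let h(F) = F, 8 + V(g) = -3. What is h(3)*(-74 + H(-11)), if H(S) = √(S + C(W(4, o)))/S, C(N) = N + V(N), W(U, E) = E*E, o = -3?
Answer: -222 - 3*I*√13/11 ≈ -222.0 - 0.98333*I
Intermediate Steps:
V(g) = -11 (V(g) = -8 - 3 = -11)
W(U, E) = E²
C(N) = -11 + N (C(N) = N - 11 = -11 + N)
H(S) = √(-2 + S)/S (H(S) = √(S + (-11 + (-3)²))/S = √(S + (-11 + 9))/S = √(S - 2)/S = √(-2 + S)/S)
h(3)*(-74 + H(-11)) = 3*(-74 + √(-2 - 11)/(-11)) = 3*(-74 - I*√13/11) = -222 - 3*I*√13/11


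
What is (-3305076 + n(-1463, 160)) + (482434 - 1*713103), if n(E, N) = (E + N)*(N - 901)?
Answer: -2570222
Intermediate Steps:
n(E, N) = (-901 + N)*(E + N) (n(E, N) = (E + N)*(-901 + N) = (-901 + N)*(E + N))
(-3305076 + n(-1463, 160)) + (482434 - 1*713103) = (-3305076 + (160**2 - 901*(-1463) - 901*160 - 1463*160)) + (482434 - 1*713103) = (-3305076 + (25600 + 1318163 - 144160 - 234080)) + (482434 - 713103) = (-3305076 + 965523) - 230669 = -2339553 - 230669 = -2570222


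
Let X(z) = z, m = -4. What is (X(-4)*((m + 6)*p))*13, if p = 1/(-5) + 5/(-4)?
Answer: 754/5 ≈ 150.80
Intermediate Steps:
p = -29/20 (p = 1*(-⅕) + 5*(-¼) = -⅕ - 5/4 = -29/20 ≈ -1.4500)
(X(-4)*((m + 6)*p))*13 = -4*(-4 + 6)*(-29)/20*13 = -8*(-29)/20*13 = -4*(-29/10)*13 = (58/5)*13 = 754/5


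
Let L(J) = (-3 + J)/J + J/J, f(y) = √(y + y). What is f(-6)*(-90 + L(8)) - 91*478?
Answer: -43498 - 707*I*√3/4 ≈ -43498.0 - 306.14*I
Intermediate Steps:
f(y) = √2*√y (f(y) = √(2*y) = √2*√y)
L(J) = 1 + (-3 + J)/J (L(J) = (-3 + J)/J + 1 = 1 + (-3 + J)/J)
f(-6)*(-90 + L(8)) - 91*478 = (√2*√(-6))*(-90 + (2 - 3/8)) - 91*478 = (√2*(I*√6))*(-90 + (2 - 3*⅛)) - 43498 = (2*I*√3)*(-90 + (2 - 3/8)) - 43498 = (2*I*√3)*(-90 + 13/8) - 43498 = (2*I*√3)*(-707/8) - 43498 = -707*I*√3/4 - 43498 = -43498 - 707*I*√3/4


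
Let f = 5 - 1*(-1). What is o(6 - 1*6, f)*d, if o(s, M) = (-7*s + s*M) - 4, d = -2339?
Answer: 9356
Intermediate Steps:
f = 6 (f = 5 + 1 = 6)
o(s, M) = -4 - 7*s + M*s (o(s, M) = (-7*s + M*s) - 4 = -4 - 7*s + M*s)
o(6 - 1*6, f)*d = (-4 - 7*(6 - 1*6) + 6*(6 - 1*6))*(-2339) = (-4 - 7*(6 - 6) + 6*(6 - 6))*(-2339) = (-4 - 7*0 + 6*0)*(-2339) = (-4 + 0 + 0)*(-2339) = -4*(-2339) = 9356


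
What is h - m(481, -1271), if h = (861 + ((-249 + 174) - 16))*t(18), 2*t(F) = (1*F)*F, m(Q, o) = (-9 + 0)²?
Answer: 124659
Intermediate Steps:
m(Q, o) = 81 (m(Q, o) = (-9)² = 81)
t(F) = F²/2 (t(F) = ((1*F)*F)/2 = (F*F)/2 = F²/2)
h = 124740 (h = (861 + ((-249 + 174) - 16))*((½)*18²) = (861 + (-75 - 16))*((½)*324) = (861 - 91)*162 = 770*162 = 124740)
h - m(481, -1271) = 124740 - 1*81 = 124740 - 81 = 124659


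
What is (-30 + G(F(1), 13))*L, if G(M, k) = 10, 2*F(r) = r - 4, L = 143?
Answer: -2860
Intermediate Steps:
F(r) = -2 + r/2 (F(r) = (r - 4)/2 = (-4 + r)/2 = -2 + r/2)
(-30 + G(F(1), 13))*L = (-30 + 10)*143 = -20*143 = -2860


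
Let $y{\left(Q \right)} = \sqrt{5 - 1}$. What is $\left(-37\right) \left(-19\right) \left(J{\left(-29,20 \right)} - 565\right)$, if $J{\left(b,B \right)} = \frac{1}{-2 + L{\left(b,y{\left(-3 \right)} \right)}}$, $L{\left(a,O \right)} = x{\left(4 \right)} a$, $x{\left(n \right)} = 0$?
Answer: $- \frac{795093}{2} \approx -3.9755 \cdot 10^{5}$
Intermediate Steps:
$y{\left(Q \right)} = 2$ ($y{\left(Q \right)} = \sqrt{4} = 2$)
$L{\left(a,O \right)} = 0$ ($L{\left(a,O \right)} = 0 a = 0$)
$J{\left(b,B \right)} = - \frac{1}{2}$ ($J{\left(b,B \right)} = \frac{1}{-2 + 0} = \frac{1}{-2} = - \frac{1}{2}$)
$\left(-37\right) \left(-19\right) \left(J{\left(-29,20 \right)} - 565\right) = \left(-37\right) \left(-19\right) \left(- \frac{1}{2} - 565\right) = 703 \left(- \frac{1131}{2}\right) = - \frac{795093}{2}$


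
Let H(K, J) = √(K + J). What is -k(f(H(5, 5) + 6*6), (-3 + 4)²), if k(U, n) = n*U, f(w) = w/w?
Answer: -1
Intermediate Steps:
H(K, J) = √(J + K)
f(w) = 1
k(U, n) = U*n
-k(f(H(5, 5) + 6*6), (-3 + 4)²) = -(-3 + 4)² = -1² = -1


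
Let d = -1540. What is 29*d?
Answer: -44660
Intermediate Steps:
29*d = 29*(-1540) = -44660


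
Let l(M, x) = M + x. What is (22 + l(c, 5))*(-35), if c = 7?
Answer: -1190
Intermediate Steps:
(22 + l(c, 5))*(-35) = (22 + (7 + 5))*(-35) = (22 + 12)*(-35) = 34*(-35) = -1190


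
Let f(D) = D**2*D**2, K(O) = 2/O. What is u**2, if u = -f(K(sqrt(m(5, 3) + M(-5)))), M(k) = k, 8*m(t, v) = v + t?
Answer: 1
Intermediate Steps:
m(t, v) = t/8 + v/8 (m(t, v) = (v + t)/8 = (t + v)/8 = t/8 + v/8)
f(D) = D**4
u = -1 (u = -(2/(sqrt(((1/8)*5 + (1/8)*3) - 5)))**4 = -(2/(sqrt((5/8 + 3/8) - 5)))**4 = -(2/(sqrt(1 - 5)))**4 = -(2/(sqrt(-4)))**4 = -(2/((2*I)))**4 = -(2*(-I/2))**4 = -(-I)**4 = -1*1 = -1)
u**2 = (-1)**2 = 1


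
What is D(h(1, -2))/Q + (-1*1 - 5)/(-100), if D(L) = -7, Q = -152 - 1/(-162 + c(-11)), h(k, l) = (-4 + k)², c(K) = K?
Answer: 27887/262950 ≈ 0.10605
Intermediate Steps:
Q = -26295/173 (Q = -152 - 1/(-162 - 11) = -152 - 1/(-173) = -152 - 1*(-1/173) = -152 + 1/173 = -26295/173 ≈ -151.99)
D(h(1, -2))/Q + (-1*1 - 5)/(-100) = -7/(-26295/173) + (-1*1 - 5)/(-100) = -7*(-173/26295) + (-1 - 5)*(-1/100) = 1211/26295 - 6*(-1/100) = 1211/26295 + 3/50 = 27887/262950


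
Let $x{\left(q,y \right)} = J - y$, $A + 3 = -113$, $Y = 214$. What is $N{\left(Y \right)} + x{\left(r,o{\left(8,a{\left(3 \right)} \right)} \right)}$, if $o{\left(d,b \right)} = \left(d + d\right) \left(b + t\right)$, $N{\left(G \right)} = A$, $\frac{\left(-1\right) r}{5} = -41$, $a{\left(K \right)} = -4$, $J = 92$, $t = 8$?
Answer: $-88$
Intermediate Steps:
$r = 205$ ($r = \left(-5\right) \left(-41\right) = 205$)
$A = -116$ ($A = -3 - 113 = -116$)
$N{\left(G \right)} = -116$
$o{\left(d,b \right)} = 2 d \left(8 + b\right)$ ($o{\left(d,b \right)} = \left(d + d\right) \left(b + 8\right) = 2 d \left(8 + b\right)$)
$x{\left(q,y \right)} = 92 - y$
$N{\left(Y \right)} + x{\left(r,o{\left(8,a{\left(3 \right)} \right)} \right)} = -116 + \left(92 - 2 \cdot 8 \left(8 - 4\right)\right) = -116 + \left(92 - 2 \cdot 8 \cdot 4\right) = -116 + \left(92 - 64\right) = -116 + 28 = -88$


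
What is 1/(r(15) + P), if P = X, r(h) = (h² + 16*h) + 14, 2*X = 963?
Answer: 2/1921 ≈ 0.0010411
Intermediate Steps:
X = 963/2 (X = (½)*963 = 963/2 ≈ 481.50)
r(h) = 14 + h² + 16*h
P = 963/2 ≈ 481.50
1/(r(15) + P) = 1/((14 + 15² + 16*15) + 963/2) = 1/((14 + 225 + 240) + 963/2) = 1/(479 + 963/2) = 1/(1921/2) = 2/1921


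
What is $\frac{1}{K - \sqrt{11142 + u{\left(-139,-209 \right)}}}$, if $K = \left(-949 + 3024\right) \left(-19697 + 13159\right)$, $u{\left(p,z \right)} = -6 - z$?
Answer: $- \frac{2713270}{36809170462231} + \frac{\sqrt{11345}}{184045852311155} \approx -7.3711 \cdot 10^{-8}$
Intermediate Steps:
$K = -13566350$ ($K = 2075 \left(-6538\right) = -13566350$)
$\frac{1}{K - \sqrt{11142 + u{\left(-139,-209 \right)}}} = \frac{1}{-13566350 - \sqrt{11142 - -203}} = \frac{1}{-13566350 - \sqrt{11142 + \left(-6 + 209\right)}} = \frac{1}{-13566350 - \sqrt{11142 + 203}} = \frac{1}{-13566350 - \sqrt{11345}}$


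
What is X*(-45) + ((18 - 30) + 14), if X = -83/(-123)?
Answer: -1163/41 ≈ -28.366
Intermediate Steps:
X = 83/123 (X = -83*(-1/123) = 83/123 ≈ 0.67480)
X*(-45) + ((18 - 30) + 14) = (83/123)*(-45) + ((18 - 30) + 14) = -1245/41 + (-12 + 14) = -1245/41 + 2 = -1163/41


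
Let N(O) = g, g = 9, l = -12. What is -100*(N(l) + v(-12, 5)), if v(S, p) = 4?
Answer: -1300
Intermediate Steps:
N(O) = 9
-100*(N(l) + v(-12, 5)) = -100*(9 + 4) = -100*13 = -1300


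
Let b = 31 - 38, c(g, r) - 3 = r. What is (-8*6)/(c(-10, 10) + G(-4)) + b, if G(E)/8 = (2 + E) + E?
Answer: -197/35 ≈ -5.6286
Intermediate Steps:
G(E) = 16 + 16*E (G(E) = 8*((2 + E) + E) = 8*(2 + 2*E) = 16 + 16*E)
c(g, r) = 3 + r
b = -7
(-8*6)/(c(-10, 10) + G(-4)) + b = (-8*6)/((3 + 10) + (16 + 16*(-4))) - 7 = -48/(13 + (16 - 64)) - 7 = -48/(13 - 48) - 7 = -48/(-35) - 7 = -1/35*(-48) - 7 = 48/35 - 7 = -197/35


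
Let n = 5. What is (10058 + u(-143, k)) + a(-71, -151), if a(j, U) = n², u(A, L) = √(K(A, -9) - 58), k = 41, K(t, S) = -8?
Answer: 10083 + I*√66 ≈ 10083.0 + 8.124*I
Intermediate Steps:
u(A, L) = I*√66 (u(A, L) = √(-8 - 58) = √(-66) = I*√66)
a(j, U) = 25 (a(j, U) = 5² = 25)
(10058 + u(-143, k)) + a(-71, -151) = (10058 + I*√66) + 25 = 10083 + I*√66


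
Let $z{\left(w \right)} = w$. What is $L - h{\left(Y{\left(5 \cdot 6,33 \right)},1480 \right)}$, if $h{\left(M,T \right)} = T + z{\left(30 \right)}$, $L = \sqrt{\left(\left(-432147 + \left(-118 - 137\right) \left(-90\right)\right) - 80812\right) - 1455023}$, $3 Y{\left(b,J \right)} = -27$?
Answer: $-1510 + 2 i \sqrt{486258} \approx -1510.0 + 1394.6 i$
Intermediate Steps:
$Y{\left(b,J \right)} = -9$ ($Y{\left(b,J \right)} = \frac{1}{3} \left(-27\right) = -9$)
$L = 2 i \sqrt{486258}$ ($L = \sqrt{\left(\left(-432147 - -22950\right) - 80812\right) - 1455023} = \sqrt{\left(\left(-432147 + 22950\right) - 80812\right) - 1455023} = \sqrt{\left(-409197 - 80812\right) - 1455023} = \sqrt{-490009 - 1455023} = \sqrt{-1945032} = 2 i \sqrt{486258} \approx 1394.6 i$)
$h{\left(M,T \right)} = 30 + T$ ($h{\left(M,T \right)} = T + 30 = 30 + T$)
$L - h{\left(Y{\left(5 \cdot 6,33 \right)},1480 \right)} = 2 i \sqrt{486258} - \left(30 + 1480\right) = 2 i \sqrt{486258} - 1510 = -1510 + 2 i \sqrt{486258}$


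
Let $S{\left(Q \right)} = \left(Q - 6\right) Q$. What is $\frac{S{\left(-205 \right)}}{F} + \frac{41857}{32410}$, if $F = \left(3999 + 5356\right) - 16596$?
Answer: $- \frac{1098808013}{234680810} \approx -4.6821$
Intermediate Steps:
$F = -7241$ ($F = 9355 - 16596 = -7241$)
$S{\left(Q \right)} = Q \left(-6 + Q\right)$ ($S{\left(Q \right)} = \left(-6 + Q\right) Q = Q \left(-6 + Q\right)$)
$\frac{S{\left(-205 \right)}}{F} + \frac{41857}{32410} = \frac{\left(-205\right) \left(-6 - 205\right)}{-7241} + \frac{41857}{32410} = \left(-205\right) \left(-211\right) \left(- \frac{1}{7241}\right) + 41857 \cdot \frac{1}{32410} = 43255 \left(- \frac{1}{7241}\right) + \frac{41857}{32410} = - \frac{43255}{7241} + \frac{41857}{32410} = - \frac{1098808013}{234680810}$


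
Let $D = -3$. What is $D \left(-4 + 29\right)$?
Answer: $-75$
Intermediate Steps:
$D \left(-4 + 29\right) = - 3 \left(-4 + 29\right) = \left(-3\right) 25 = -75$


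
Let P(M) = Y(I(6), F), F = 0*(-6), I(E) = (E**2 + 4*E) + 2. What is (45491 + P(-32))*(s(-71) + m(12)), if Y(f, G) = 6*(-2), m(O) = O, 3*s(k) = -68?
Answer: -1455328/3 ≈ -4.8511e+5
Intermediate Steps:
s(k) = -68/3 (s(k) = (1/3)*(-68) = -68/3)
I(E) = 2 + E**2 + 4*E
F = 0
Y(f, G) = -12
P(M) = -12
(45491 + P(-32))*(s(-71) + m(12)) = (45491 - 12)*(-68/3 + 12) = 45479*(-32/3) = -1455328/3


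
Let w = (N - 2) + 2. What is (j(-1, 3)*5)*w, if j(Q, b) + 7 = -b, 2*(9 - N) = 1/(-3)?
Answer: -1375/3 ≈ -458.33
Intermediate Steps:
N = 55/6 (N = 9 - 1/2/(-3) = 9 - 1/2*(-1/3) = 9 + 1/6 = 55/6 ≈ 9.1667)
j(Q, b) = -7 - b
w = 55/6 (w = (55/6 - 2) + 2 = 43/6 + 2 = 55/6 ≈ 9.1667)
(j(-1, 3)*5)*w = ((-7 - 1*3)*5)*(55/6) = ((-7 - 3)*5)*(55/6) = -10*5*(55/6) = -50*55/6 = -1375/3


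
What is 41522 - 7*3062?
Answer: 20088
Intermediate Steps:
41522 - 7*3062 = 41522 - 1*21434 = 41522 - 21434 = 20088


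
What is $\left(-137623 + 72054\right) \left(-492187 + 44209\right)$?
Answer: $29373469482$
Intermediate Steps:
$\left(-137623 + 72054\right) \left(-492187 + 44209\right) = \left(-65569\right) \left(-447978\right) = 29373469482$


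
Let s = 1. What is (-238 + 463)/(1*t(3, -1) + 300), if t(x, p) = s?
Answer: 225/301 ≈ 0.74751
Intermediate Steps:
t(x, p) = 1
(-238 + 463)/(1*t(3, -1) + 300) = (-238 + 463)/(1*1 + 300) = 225/(1 + 300) = 225/301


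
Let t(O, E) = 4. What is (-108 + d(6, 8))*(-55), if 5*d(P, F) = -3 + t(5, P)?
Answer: 5929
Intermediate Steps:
d(P, F) = 1/5 (d(P, F) = (-3 + 4)/5 = (1/5)*1 = 1/5)
(-108 + d(6, 8))*(-55) = (-108 + 1/5)*(-55) = -539/5*(-55) = 5929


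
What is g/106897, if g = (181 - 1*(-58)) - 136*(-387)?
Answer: 7553/15271 ≈ 0.49460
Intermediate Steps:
g = 52871 (g = (181 + 58) + 52632 = 239 + 52632 = 52871)
g/106897 = 52871/106897 = 52871*(1/106897) = 7553/15271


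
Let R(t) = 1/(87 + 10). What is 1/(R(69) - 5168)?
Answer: -97/501295 ≈ -0.00019350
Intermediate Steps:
R(t) = 1/97
1/(R(69) - 5168) = 1/(1/97 - 5168) = 1/(-501295/97) = -97/501295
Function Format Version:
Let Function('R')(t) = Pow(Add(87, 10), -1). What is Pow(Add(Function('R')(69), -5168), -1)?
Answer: Rational(-97, 501295) ≈ -0.00019350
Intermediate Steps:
Function('R')(t) = Rational(1, 97) (Function('R')(t) = Pow(97, -1) = Rational(1, 97))
Pow(Add(Function('R')(69), -5168), -1) = Pow(Add(Rational(1, 97), -5168), -1) = Pow(Rational(-501295, 97), -1) = Rational(-97, 501295)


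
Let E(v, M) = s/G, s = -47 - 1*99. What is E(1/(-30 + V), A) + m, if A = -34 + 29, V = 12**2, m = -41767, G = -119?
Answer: -4970127/119 ≈ -41766.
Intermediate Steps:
s = -146 (s = -47 - 99 = -146)
V = 144
A = -5
E(v, M) = 146/119 (E(v, M) = -146/(-119) = -146*(-1/119) = 146/119)
E(1/(-30 + V), A) + m = 146/119 - 41767 = -4970127/119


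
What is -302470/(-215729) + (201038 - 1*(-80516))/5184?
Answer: 31153683673/559169568 ≈ 55.714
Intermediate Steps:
-302470/(-215729) + (201038 - 1*(-80516))/5184 = -302470*(-1/215729) + (201038 + 80516)*(1/5184) = 302470/215729 + 281554*(1/5184) = 302470/215729 + 140777/2592 = 31153683673/559169568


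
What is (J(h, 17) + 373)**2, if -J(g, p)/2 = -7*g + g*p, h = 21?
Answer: 2209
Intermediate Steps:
J(g, p) = 14*g - 2*g*p (J(g, p) = -2*(-7*g + g*p) = 14*g - 2*g*p)
(J(h, 17) + 373)**2 = (2*21*(7 - 1*17) + 373)**2 = (2*21*(7 - 17) + 373)**2 = (2*21*(-10) + 373)**2 = (-420 + 373)**2 = (-47)**2 = 2209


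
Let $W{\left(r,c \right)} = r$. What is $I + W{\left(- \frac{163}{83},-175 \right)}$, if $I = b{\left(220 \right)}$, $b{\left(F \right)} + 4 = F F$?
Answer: $\frac{4016705}{83} \approx 48394.0$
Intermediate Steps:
$b{\left(F \right)} = -4 + F^{2}$ ($b{\left(F \right)} = -4 + F F = -4 + F^{2}$)
$I = 48396$ ($I = -4 + 220^{2} = -4 + 48400 = 48396$)
$I + W{\left(- \frac{163}{83},-175 \right)} = 48396 - \frac{163}{83} = \frac{4016705}{83}$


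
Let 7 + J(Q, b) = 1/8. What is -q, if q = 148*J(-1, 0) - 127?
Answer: 2289/2 ≈ 1144.5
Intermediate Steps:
J(Q, b) = -55/8 (J(Q, b) = -7 + 1/8 = -7 + ⅛ = -55/8)
q = -2289/2 (q = 148*(-55/8) - 127 = -2035/2 - 127 = -2289/2 ≈ -1144.5)
-q = -1*(-2289/2) = 2289/2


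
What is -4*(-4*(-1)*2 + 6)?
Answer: -56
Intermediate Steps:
-4*(-4*(-1)*2 + 6) = -4*(4*2 + 6) = -4*(8 + 6) = -4*14 = -56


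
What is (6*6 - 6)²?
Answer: 900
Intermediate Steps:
(6*6 - 6)² = (36 - 6)² = 30² = 900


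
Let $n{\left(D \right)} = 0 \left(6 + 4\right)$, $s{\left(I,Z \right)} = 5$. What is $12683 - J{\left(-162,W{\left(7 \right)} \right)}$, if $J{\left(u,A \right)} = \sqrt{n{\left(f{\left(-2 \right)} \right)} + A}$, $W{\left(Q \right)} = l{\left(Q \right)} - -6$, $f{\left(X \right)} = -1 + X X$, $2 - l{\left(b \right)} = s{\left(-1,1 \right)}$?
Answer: $12683 - \sqrt{3} \approx 12681.0$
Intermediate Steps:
$l{\left(b \right)} = -3$ ($l{\left(b \right)} = 2 - 5 = -3$)
$f{\left(X \right)} = -1 + X^{2}$
$n{\left(D \right)} = 0$ ($n{\left(D \right)} = 0 \cdot 10 = 0$)
$W{\left(Q \right)} = 3$ ($W{\left(Q \right)} = -3 - -6 = -3 + 6 = 3$)
$J{\left(u,A \right)} = \sqrt{A}$ ($J{\left(u,A \right)} = \sqrt{0 + A} = \sqrt{A}$)
$12683 - J{\left(-162,W{\left(7 \right)} \right)} = 12683 - \sqrt{3}$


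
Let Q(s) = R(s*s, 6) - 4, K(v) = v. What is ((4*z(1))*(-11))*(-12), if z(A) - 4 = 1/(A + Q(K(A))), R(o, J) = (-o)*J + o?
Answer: 2046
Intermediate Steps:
R(o, J) = o - J*o (R(o, J) = -J*o + o = o - J*o)
Q(s) = -4 - 5*s**2 (Q(s) = (s*s)*(1 - 1*6) - 4 = s**2*(1 - 6) - 4 = s**2*(-5) - 4 = -5*s**2 - 4 = -4 - 5*s**2)
z(A) = 4 + 1/(-4 + A - 5*A**2) (z(A) = 4 + 1/(A + (-4 - 5*A**2)) = 4 + 1/(-4 + A - 5*A**2))
((4*z(1))*(-11))*(-12) = ((4*((15 - 4*1 + 20*1**2)/(4 - 1*1 + 5*1**2)))*(-11))*(-12) = ((4*((15 - 4 + 20*1)/(4 - 1 + 5*1)))*(-11))*(-12) = ((4*((15 - 4 + 20)/(4 - 1 + 5)))*(-11))*(-12) = ((4*(31/8))*(-11))*(-12) = ((31/2)*(-11))*(-12) = -341/2*(-12) = 2046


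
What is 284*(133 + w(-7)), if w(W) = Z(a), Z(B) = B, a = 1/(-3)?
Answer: 113032/3 ≈ 37677.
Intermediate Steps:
a = -⅓ ≈ -0.33333
w(W) = -⅓
284*(133 + w(-7)) = 284*(133 - ⅓) = 284*(398/3) = 113032/3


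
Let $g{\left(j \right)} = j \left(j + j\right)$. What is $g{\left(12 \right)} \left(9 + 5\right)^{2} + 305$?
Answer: $56753$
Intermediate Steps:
$g{\left(j \right)} = 2 j^{2}$ ($g{\left(j \right)} = j 2 j = 2 j^{2}$)
$g{\left(12 \right)} \left(9 + 5\right)^{2} + 305 = 2 \cdot 12^{2} \left(9 + 5\right)^{2} + 305 = 2 \cdot 144 \cdot 14^{2} + 305 = 288 \cdot 196 + 305 = 56448 + 305 = 56753$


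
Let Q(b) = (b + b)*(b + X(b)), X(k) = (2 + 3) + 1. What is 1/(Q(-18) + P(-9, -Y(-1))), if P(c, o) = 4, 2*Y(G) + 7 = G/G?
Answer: 1/436 ≈ 0.0022936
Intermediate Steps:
X(k) = 6 (X(k) = 5 + 1 = 6)
Y(G) = -3 (Y(G) = -7/2 + (G/G)/2 = -7/2 + (½)*1 = -7/2 + ½ = -3)
Q(b) = 2*b*(6 + b) (Q(b) = (b + b)*(b + 6) = (2*b)*(6 + b) = 2*b*(6 + b))
1/(Q(-18) + P(-9, -Y(-1))) = 1/(2*(-18)*(6 - 18) + 4) = 1/(2*(-18)*(-12) + 4) = 1/(432 + 4) = 1/436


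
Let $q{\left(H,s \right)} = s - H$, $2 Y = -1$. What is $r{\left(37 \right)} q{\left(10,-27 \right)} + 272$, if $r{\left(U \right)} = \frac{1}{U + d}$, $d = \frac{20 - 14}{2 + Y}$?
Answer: $\frac{11115}{41} \approx 271.1$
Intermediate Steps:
$Y = - \frac{1}{2}$ ($Y = \frac{1}{2} \left(-1\right) = - \frac{1}{2} \approx -0.5$)
$d = 4$ ($d = \frac{20 - 14}{2 - \frac{1}{2}} = \frac{6}{\frac{3}{2}} = 6 \cdot \frac{2}{3} = 4$)
$r{\left(U \right)} = \frac{1}{4 + U}$ ($r{\left(U \right)} = \frac{1}{U + 4} = \frac{1}{4 + U}$)
$r{\left(37 \right)} q{\left(10,-27 \right)} + 272 = \frac{-27 - 10}{4 + 37} + 272 = \frac{-27 - 10}{41} + 272 = \frac{1}{41} \left(-37\right) + 272 = - \frac{37}{41} + 272 = \frac{11115}{41}$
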